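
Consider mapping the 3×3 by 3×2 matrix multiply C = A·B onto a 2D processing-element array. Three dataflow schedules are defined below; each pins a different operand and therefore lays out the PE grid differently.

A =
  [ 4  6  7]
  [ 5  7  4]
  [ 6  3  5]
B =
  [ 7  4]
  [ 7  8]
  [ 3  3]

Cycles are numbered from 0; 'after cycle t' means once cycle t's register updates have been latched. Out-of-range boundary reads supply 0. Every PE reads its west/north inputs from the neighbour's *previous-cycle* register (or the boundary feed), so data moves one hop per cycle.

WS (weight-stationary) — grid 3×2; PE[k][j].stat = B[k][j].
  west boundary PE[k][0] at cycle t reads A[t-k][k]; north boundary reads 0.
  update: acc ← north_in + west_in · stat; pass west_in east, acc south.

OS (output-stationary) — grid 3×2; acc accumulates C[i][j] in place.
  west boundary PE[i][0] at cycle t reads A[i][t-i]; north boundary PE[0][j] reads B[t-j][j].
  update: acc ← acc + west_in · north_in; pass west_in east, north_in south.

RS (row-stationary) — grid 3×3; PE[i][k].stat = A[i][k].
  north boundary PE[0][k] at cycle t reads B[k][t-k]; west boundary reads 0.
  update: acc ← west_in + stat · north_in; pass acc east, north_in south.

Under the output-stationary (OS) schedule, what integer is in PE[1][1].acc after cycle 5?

OS 3×2: PE[1][1] cycle-by-cycle (with neighbour feeds):
  [0] (0,1) acc=0 (h:0 v:0)
  [0] (1,0) acc=0 (h:0 v:0)
  [0] (1,1) acc=0 (h:0 v:0)
  [1] (0,1) acc=16 (h:4 v:4)
  [1] (1,0) acc=35 (h:5 v:7)
  [1] (1,1) acc=0 (h:0 v:0)
  [2] (0,1) acc=64 (h:6 v:8)
  [2] (1,0) acc=84 (h:7 v:7)
  [2] (1,1) acc=20 (h:5 v:4)
  [3] (0,1) acc=85 (h:7 v:3)
  [3] (1,0) acc=96 (h:4 v:3)
  [3] (1,1) acc=76 (h:7 v:8)
  [4] (0,1) acc=85 (h:0 v:0)
  [4] (1,0) acc=96 (h:0 v:0)
  [4] (1,1) acc=88 (h:4 v:3)
  [5] (0,1) acc=85 (h:0 v:0)
  [5] (1,0) acc=96 (h:0 v:0)
  [5] (1,1) acc=88 (h:0 v:0)

PE[1][1].acc = 88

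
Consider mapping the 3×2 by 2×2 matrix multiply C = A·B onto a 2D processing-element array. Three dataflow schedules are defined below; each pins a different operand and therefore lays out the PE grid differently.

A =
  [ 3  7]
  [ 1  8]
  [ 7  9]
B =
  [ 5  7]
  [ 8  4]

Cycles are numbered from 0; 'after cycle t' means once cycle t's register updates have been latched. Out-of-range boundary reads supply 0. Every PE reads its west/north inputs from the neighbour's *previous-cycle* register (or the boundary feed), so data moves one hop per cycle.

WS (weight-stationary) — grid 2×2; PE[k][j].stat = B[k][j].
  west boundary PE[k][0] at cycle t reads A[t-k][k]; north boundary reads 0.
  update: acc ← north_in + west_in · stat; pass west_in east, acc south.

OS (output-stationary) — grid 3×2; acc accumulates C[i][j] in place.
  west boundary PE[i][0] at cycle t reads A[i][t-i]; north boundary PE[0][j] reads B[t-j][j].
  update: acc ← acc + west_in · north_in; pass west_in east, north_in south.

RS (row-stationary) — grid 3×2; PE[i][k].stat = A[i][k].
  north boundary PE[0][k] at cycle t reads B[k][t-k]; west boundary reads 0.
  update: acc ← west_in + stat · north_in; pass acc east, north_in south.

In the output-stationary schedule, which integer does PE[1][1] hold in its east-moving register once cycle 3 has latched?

OS (3×2). Following PE[1][1] plus its west/north inputs:
  cycle 0: PE[0][1] → acc 0, east 0, south 0
  cycle 0: PE[1][0] → acc 0, east 0, south 0
  cycle 0: PE[1][1] → acc 0, east 0, south 0
  cycle 1: PE[0][1] → acc 21, east 3, south 7
  cycle 1: PE[1][0] → acc 5, east 1, south 5
  cycle 1: PE[1][1] → acc 0, east 0, south 0
  cycle 2: PE[0][1] → acc 49, east 7, south 4
  cycle 2: PE[1][0] → acc 69, east 8, south 8
  cycle 2: PE[1][1] → acc 7, east 1, south 7
  cycle 3: PE[0][1] → acc 49, east 0, south 0
  cycle 3: PE[1][0] → acc 69, east 0, south 0
  cycle 3: PE[1][1] → acc 39, east 8, south 4

register = 8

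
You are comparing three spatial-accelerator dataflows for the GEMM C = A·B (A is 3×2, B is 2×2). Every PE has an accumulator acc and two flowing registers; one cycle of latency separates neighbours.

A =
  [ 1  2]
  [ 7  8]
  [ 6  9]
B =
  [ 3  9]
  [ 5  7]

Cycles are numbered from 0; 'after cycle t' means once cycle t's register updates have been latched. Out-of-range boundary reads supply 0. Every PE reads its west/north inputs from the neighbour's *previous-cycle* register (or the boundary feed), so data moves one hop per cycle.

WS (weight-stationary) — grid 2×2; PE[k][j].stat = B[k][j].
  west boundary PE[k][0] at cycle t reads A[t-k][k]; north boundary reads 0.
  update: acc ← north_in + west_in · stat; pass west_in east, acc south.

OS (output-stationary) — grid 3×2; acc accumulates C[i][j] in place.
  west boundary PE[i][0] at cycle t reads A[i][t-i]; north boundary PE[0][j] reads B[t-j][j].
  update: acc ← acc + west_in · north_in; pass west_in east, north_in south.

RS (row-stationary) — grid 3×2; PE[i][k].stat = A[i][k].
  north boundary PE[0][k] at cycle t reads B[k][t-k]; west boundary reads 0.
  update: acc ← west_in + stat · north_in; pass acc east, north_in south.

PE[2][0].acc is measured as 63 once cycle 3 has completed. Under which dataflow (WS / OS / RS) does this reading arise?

dataflow = OS

— WS: 2×2 array has no PE[2][0].
OS (3×2 grid), PE[2][0]:
  @0  [2,0]  acc 0  |  →0  ↓0
  @1  [2,0]  acc 0  |  →0  ↓0
  @2  [2,0]  acc 18  |  →6  ↓3
  @3  [2,0]  acc 63  |  →9  ↓5
RS (3×2 grid), PE[2][0]:
  @0  [2,0]  acc 0  |  →0  ↓0
  @1  [2,0]  acc 0  |  →0  ↓0
  @2  [2,0]  acc 18  |  →18  ↓3
  @3  [2,0]  acc 54  |  →54  ↓9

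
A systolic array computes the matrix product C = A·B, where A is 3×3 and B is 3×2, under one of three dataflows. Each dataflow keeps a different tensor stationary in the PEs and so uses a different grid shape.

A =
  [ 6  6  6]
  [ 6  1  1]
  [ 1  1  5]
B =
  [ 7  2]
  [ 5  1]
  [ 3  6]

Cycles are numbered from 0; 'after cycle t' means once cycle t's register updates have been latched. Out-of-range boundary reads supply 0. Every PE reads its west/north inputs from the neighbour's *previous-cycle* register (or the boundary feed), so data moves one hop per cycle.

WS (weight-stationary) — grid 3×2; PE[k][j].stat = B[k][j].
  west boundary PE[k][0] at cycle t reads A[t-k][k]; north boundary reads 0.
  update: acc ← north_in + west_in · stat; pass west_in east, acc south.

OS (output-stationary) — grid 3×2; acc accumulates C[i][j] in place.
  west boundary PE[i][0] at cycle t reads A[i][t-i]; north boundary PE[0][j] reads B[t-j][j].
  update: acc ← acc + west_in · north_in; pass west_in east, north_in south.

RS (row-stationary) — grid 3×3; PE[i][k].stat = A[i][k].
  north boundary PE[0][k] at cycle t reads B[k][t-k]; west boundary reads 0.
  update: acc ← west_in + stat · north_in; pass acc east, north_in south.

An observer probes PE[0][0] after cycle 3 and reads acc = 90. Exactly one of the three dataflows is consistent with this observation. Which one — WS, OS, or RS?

dataflow = OS

— WS: 3×2; PE[0][0] trace:
  c0 r0c0: 42 / 6 / 42
  c1 r0c0: 42 / 6 / 42
  c2 r0c0: 7 / 1 / 7
  c3 r0c0: 0 / 0 / 0
— OS: 3×2; PE[0][0] trace:
  c0 r0c0: 42 / 6 / 7
  c1 r0c0: 72 / 6 / 5
  c2 r0c0: 90 / 6 / 3
  c3 r0c0: 90 / 0 / 0
— RS: 3×3; PE[0][0] trace:
  c0 r0c0: 42 / 42 / 7
  c1 r0c0: 12 / 12 / 2
  c2 r0c0: 0 / 0 / 0
  c3 r0c0: 0 / 0 / 0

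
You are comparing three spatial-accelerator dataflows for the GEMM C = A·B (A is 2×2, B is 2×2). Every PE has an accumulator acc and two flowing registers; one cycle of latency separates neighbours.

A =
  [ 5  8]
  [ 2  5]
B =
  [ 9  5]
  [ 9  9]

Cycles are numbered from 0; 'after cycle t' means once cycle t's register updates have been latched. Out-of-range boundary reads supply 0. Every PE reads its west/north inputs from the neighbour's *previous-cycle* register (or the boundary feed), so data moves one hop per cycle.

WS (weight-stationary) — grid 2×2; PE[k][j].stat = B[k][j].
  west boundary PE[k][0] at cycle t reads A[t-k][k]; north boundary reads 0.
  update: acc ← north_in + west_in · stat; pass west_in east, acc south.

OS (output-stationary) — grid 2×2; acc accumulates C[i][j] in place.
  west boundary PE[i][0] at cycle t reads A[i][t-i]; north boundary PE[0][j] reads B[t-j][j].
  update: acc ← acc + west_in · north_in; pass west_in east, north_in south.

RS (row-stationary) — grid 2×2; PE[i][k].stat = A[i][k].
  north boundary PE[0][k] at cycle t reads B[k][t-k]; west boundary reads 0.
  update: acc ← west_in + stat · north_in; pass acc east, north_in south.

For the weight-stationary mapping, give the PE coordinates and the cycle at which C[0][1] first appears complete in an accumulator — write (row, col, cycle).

(row, col, cycle) = (1, 1, 2)

WS: C[0][1] accumulates in PE[1][1]:
  [0] (1,1) acc=0 (h:0 v:0)
  [1] (1,1) acc=0 (h:0 v:0)
  [2] (1,1) acc=97 (h:8 v:97)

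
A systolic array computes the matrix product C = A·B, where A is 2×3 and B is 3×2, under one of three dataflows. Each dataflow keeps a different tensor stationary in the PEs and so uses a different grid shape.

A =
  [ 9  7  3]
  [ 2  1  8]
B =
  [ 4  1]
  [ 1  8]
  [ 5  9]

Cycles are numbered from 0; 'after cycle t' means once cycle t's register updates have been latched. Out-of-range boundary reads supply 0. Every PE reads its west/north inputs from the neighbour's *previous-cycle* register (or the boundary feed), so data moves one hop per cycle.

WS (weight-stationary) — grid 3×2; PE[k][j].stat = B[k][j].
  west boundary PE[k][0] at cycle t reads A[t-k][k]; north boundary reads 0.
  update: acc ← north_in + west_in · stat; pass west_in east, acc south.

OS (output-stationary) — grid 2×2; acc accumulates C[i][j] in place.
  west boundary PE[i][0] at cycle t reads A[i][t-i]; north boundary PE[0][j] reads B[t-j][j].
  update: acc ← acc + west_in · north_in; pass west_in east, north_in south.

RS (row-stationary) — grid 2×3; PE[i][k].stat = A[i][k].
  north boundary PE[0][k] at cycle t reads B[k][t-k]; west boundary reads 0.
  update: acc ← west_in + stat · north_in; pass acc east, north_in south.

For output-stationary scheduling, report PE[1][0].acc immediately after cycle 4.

PE[1][0].acc = 49

Tracing OS — 2×2 array, target PE[1][0]:
  cycle 0: PE[0][0] → acc 36, east 9, south 4
  cycle 0: PE[1][0] → acc 0, east 0, south 0
  cycle 1: PE[0][0] → acc 43, east 7, south 1
  cycle 1: PE[1][0] → acc 8, east 2, south 4
  cycle 2: PE[0][0] → acc 58, east 3, south 5
  cycle 2: PE[1][0] → acc 9, east 1, south 1
  cycle 3: PE[0][0] → acc 58, east 0, south 0
  cycle 3: PE[1][0] → acc 49, east 8, south 5
  cycle 4: PE[0][0] → acc 58, east 0, south 0
  cycle 4: PE[1][0] → acc 49, east 0, south 0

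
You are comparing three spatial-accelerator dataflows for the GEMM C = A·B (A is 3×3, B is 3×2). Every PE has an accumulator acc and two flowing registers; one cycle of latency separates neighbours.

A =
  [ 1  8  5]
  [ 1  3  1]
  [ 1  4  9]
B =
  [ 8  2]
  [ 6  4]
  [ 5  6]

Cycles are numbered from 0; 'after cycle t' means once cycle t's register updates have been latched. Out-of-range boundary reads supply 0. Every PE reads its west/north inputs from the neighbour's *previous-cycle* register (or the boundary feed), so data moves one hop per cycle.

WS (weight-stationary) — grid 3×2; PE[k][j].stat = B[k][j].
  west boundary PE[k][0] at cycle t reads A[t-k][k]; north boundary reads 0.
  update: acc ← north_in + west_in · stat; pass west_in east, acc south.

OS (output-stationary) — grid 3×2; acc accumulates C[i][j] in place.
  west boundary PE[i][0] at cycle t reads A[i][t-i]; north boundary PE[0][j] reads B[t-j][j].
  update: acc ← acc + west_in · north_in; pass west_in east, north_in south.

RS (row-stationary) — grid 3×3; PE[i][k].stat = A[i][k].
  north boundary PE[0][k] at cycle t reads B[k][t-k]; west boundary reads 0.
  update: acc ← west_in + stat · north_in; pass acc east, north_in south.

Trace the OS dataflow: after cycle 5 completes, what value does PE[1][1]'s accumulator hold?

PE[1][1].acc = 20

OS on a 3×2 grid — tracing PE[1][1] and its feeders:
  c0 r0c1: 0 / 0 / 0
  c0 r1c0: 0 / 0 / 0
  c0 r1c1: 0 / 0 / 0
  c1 r0c1: 2 / 1 / 2
  c1 r1c0: 8 / 1 / 8
  c1 r1c1: 0 / 0 / 0
  c2 r0c1: 34 / 8 / 4
  c2 r1c0: 26 / 3 / 6
  c2 r1c1: 2 / 1 / 2
  c3 r0c1: 64 / 5 / 6
  c3 r1c0: 31 / 1 / 5
  c3 r1c1: 14 / 3 / 4
  c4 r0c1: 64 / 0 / 0
  c4 r1c0: 31 / 0 / 0
  c4 r1c1: 20 / 1 / 6
  c5 r0c1: 64 / 0 / 0
  c5 r1c0: 31 / 0 / 0
  c5 r1c1: 20 / 0 / 0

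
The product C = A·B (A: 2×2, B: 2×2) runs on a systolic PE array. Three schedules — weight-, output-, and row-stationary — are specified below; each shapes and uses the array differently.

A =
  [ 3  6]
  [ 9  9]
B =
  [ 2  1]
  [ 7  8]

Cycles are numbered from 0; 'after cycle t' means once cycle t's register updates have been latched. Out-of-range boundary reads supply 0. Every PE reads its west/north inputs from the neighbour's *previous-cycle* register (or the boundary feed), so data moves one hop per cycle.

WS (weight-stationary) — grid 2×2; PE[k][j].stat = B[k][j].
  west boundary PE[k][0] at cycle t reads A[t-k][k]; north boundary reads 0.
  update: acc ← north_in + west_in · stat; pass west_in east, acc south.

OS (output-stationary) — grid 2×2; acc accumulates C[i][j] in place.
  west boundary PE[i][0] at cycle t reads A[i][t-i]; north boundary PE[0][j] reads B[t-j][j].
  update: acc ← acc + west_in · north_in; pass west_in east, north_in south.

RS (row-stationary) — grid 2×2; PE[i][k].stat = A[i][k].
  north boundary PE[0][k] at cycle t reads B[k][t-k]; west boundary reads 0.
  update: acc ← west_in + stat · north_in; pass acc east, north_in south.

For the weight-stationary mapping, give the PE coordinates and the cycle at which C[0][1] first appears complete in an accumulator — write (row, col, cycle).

WS — PE[1][1] is where C[0][1] collects:
  0: (1,1).acc=0  regs=<0,0>
  1: (1,1).acc=0  regs=<0,0>
  2: (1,1).acc=51  regs=<6,51>

(row, col, cycle) = (1, 1, 2)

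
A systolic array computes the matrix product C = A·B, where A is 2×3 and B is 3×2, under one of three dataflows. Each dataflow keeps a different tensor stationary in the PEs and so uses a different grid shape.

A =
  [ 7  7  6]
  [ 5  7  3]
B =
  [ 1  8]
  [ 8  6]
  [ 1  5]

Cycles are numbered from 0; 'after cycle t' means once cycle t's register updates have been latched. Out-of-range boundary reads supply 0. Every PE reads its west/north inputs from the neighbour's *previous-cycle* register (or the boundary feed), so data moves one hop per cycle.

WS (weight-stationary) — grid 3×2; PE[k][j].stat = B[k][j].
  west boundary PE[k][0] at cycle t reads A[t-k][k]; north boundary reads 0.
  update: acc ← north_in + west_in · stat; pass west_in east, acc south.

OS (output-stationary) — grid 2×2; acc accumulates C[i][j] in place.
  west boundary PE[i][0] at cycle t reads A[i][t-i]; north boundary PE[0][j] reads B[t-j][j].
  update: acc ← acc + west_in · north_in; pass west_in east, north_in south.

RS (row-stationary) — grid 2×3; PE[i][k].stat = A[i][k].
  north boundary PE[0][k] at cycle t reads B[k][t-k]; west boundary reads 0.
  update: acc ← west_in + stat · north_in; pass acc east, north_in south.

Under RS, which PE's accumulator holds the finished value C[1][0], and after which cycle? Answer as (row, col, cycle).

(row, col, cycle) = (1, 2, 3)

RS — PE[1][2] is where C[1][0] collects:
  @0  [1,2]  acc 0  |  →0  ↓0
  @1  [1,2]  acc 0  |  →0  ↓0
  @2  [1,2]  acc 0  |  →0  ↓0
  @3  [1,2]  acc 64  |  →64  ↓1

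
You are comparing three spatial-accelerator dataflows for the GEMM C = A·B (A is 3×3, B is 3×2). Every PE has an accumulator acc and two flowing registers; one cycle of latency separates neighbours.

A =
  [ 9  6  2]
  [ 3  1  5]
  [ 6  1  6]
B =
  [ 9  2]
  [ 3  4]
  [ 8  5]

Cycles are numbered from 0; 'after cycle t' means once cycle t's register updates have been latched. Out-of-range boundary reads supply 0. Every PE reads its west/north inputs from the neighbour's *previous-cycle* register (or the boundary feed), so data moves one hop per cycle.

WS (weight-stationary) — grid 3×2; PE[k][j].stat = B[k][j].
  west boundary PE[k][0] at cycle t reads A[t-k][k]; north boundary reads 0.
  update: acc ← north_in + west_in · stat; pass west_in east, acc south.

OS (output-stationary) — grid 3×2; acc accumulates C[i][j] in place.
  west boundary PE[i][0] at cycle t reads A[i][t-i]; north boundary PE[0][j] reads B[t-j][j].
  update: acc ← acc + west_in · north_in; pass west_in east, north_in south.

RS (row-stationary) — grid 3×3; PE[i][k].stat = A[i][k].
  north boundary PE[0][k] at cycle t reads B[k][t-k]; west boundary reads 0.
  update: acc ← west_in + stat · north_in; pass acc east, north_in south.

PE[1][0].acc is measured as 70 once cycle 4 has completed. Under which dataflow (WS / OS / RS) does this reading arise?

WS [3×2] PE[1][0] across cycles:
  0: (1,0).acc=0  regs=<0,0>
  1: (1,0).acc=99  regs=<6,99>
  2: (1,0).acc=30  regs=<1,30>
  3: (1,0).acc=57  regs=<1,57>
  4: (1,0).acc=0  regs=<0,0>
OS [3×2] PE[1][0] across cycles:
  0: (1,0).acc=0  regs=<0,0>
  1: (1,0).acc=27  regs=<3,9>
  2: (1,0).acc=30  regs=<1,3>
  3: (1,0).acc=70  regs=<5,8>
  4: (1,0).acc=70  regs=<0,0>
RS [3×3] PE[1][0] across cycles:
  0: (1,0).acc=0  regs=<0,0>
  1: (1,0).acc=27  regs=<27,9>
  2: (1,0).acc=6  regs=<6,2>
  3: (1,0).acc=0  regs=<0,0>
  4: (1,0).acc=0  regs=<0,0>

dataflow = OS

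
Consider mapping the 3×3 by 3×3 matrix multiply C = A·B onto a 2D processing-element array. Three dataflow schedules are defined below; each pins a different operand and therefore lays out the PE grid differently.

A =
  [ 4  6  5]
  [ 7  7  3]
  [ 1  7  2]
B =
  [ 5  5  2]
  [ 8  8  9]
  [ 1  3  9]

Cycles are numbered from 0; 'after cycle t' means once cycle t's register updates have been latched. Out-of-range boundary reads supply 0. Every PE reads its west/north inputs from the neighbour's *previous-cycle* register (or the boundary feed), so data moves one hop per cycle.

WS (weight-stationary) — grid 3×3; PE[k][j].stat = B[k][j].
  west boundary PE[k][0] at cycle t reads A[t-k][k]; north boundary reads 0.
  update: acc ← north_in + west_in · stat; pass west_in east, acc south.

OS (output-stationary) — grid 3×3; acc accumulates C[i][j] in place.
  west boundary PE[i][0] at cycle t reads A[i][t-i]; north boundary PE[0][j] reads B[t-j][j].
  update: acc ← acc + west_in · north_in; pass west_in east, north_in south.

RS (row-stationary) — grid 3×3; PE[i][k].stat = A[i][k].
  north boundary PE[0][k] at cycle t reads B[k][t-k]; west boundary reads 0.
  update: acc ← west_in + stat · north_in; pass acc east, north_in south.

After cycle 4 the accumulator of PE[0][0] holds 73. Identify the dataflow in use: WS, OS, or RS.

dataflow = OS

— WS: 3×3; PE[0][0] trace:
  c0 r0c0: 20 / 4 / 20
  c1 r0c0: 35 / 7 / 35
  c2 r0c0: 5 / 1 / 5
  c3 r0c0: 0 / 0 / 0
  c4 r0c0: 0 / 0 / 0
— OS: 3×3; PE[0][0] trace:
  c0 r0c0: 20 / 4 / 5
  c1 r0c0: 68 / 6 / 8
  c2 r0c0: 73 / 5 / 1
  c3 r0c0: 73 / 0 / 0
  c4 r0c0: 73 / 0 / 0
— RS: 3×3; PE[0][0] trace:
  c0 r0c0: 20 / 20 / 5
  c1 r0c0: 20 / 20 / 5
  c2 r0c0: 8 / 8 / 2
  c3 r0c0: 0 / 0 / 0
  c4 r0c0: 0 / 0 / 0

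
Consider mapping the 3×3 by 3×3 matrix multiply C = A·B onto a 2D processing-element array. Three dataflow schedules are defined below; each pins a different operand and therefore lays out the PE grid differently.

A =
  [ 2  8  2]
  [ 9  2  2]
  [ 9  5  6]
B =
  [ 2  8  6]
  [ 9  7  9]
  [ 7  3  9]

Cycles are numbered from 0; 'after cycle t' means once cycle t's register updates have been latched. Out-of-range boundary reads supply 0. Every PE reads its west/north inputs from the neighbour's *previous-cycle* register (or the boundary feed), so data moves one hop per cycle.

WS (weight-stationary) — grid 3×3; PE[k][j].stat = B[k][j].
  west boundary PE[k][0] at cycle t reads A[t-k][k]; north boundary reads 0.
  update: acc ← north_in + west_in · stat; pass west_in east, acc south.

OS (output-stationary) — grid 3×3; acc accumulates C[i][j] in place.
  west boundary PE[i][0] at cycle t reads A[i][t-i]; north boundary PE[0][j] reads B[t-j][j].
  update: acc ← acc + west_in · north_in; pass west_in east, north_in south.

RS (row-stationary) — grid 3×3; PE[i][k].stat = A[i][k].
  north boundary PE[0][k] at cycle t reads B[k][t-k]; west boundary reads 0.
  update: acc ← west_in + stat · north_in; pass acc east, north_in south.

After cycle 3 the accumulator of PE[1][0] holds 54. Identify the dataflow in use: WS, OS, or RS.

WS (3×3 grid), PE[1][0]:
  @0  [1,0]  acc 0  |  →0  ↓0
  @1  [1,0]  acc 76  |  →8  ↓76
  @2  [1,0]  acc 36  |  →2  ↓36
  @3  [1,0]  acc 63  |  →5  ↓63
OS (3×3 grid), PE[1][0]:
  @0  [1,0]  acc 0  |  →0  ↓0
  @1  [1,0]  acc 18  |  →9  ↓2
  @2  [1,0]  acc 36  |  →2  ↓9
  @3  [1,0]  acc 50  |  →2  ↓7
RS (3×3 grid), PE[1][0]:
  @0  [1,0]  acc 0  |  →0  ↓0
  @1  [1,0]  acc 18  |  →18  ↓2
  @2  [1,0]  acc 72  |  →72  ↓8
  @3  [1,0]  acc 54  |  →54  ↓6

dataflow = RS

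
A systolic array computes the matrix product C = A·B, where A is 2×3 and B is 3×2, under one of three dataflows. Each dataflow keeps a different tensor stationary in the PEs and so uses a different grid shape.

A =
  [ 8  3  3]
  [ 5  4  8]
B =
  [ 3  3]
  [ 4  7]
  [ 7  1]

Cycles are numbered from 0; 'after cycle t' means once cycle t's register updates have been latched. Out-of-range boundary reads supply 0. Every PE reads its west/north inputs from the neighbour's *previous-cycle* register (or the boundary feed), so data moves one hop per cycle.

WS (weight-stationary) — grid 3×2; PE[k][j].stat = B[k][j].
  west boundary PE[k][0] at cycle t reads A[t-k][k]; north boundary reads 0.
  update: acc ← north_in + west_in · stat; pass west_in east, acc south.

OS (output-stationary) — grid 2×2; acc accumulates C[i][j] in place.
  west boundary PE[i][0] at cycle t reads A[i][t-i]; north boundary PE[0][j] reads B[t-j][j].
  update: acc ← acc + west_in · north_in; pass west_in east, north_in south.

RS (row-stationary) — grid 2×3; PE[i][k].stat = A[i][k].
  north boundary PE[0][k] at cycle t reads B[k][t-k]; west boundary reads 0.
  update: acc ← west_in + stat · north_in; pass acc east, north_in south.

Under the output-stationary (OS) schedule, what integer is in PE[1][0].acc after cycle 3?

PE[1][0].acc = 87

OS 2×2: PE[1][0] cycle-by-cycle (with neighbour feeds):
  c0 r0c0: 24 / 8 / 3
  c0 r1c0: 0 / 0 / 0
  c1 r0c0: 36 / 3 / 4
  c1 r1c0: 15 / 5 / 3
  c2 r0c0: 57 / 3 / 7
  c2 r1c0: 31 / 4 / 4
  c3 r0c0: 57 / 0 / 0
  c3 r1c0: 87 / 8 / 7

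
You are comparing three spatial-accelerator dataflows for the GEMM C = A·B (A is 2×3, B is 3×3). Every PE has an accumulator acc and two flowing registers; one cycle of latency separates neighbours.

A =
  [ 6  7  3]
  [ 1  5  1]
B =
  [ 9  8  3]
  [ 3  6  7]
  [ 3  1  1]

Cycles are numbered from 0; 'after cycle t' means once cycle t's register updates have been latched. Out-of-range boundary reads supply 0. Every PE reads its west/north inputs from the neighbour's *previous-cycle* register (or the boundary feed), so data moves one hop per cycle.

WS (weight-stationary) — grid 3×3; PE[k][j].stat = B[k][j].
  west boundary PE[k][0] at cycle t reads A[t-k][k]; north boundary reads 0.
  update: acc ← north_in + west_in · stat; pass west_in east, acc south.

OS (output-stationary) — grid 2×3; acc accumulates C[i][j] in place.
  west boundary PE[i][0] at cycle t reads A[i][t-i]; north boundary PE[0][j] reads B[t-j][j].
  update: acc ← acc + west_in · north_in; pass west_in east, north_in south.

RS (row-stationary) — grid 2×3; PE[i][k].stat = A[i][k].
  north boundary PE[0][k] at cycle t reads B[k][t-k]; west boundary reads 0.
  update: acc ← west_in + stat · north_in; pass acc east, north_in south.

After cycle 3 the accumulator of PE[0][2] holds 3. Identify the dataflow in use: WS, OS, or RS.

Under WS (3×3), PE[0][2]:
  @0  [0,2]  acc 0  |  →0  ↓0
  @1  [0,2]  acc 0  |  →0  ↓0
  @2  [0,2]  acc 18  |  →6  ↓18
  @3  [0,2]  acc 3  |  →1  ↓3
Under OS (2×3), PE[0][2]:
  @0  [0,2]  acc 0  |  →0  ↓0
  @1  [0,2]  acc 0  |  →0  ↓0
  @2  [0,2]  acc 18  |  →6  ↓3
  @3  [0,2]  acc 67  |  →7  ↓7
Under RS (2×3), PE[0][2]:
  @0  [0,2]  acc 0  |  →0  ↓0
  @1  [0,2]  acc 0  |  →0  ↓0
  @2  [0,2]  acc 84  |  →84  ↓3
  @3  [0,2]  acc 93  |  →93  ↓1

dataflow = WS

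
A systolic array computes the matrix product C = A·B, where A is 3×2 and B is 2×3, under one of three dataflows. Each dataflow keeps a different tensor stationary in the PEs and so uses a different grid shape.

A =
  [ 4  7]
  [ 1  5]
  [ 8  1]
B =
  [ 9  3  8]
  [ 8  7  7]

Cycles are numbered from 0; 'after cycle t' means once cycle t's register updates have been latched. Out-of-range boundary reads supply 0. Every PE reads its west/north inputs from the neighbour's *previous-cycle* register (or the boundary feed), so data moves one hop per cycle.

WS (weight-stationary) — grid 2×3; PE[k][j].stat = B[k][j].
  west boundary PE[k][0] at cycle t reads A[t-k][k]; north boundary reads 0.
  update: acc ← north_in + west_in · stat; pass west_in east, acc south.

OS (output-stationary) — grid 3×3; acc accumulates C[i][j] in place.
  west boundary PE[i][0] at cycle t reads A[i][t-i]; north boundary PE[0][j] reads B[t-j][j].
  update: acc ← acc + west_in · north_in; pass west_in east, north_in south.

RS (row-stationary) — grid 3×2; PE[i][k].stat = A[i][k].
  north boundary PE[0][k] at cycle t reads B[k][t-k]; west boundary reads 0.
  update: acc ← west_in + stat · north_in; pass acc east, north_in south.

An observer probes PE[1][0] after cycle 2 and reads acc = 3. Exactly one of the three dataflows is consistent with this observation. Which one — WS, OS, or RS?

WS (2×3 grid), PE[1][0]:
  0: (1,0).acc=0  regs=<0,0>
  1: (1,0).acc=92  regs=<7,92>
  2: (1,0).acc=49  regs=<5,49>
OS (3×3 grid), PE[1][0]:
  0: (1,0).acc=0  regs=<0,0>
  1: (1,0).acc=9  regs=<1,9>
  2: (1,0).acc=49  regs=<5,8>
RS (3×2 grid), PE[1][0]:
  0: (1,0).acc=0  regs=<0,0>
  1: (1,0).acc=9  regs=<9,9>
  2: (1,0).acc=3  regs=<3,3>

dataflow = RS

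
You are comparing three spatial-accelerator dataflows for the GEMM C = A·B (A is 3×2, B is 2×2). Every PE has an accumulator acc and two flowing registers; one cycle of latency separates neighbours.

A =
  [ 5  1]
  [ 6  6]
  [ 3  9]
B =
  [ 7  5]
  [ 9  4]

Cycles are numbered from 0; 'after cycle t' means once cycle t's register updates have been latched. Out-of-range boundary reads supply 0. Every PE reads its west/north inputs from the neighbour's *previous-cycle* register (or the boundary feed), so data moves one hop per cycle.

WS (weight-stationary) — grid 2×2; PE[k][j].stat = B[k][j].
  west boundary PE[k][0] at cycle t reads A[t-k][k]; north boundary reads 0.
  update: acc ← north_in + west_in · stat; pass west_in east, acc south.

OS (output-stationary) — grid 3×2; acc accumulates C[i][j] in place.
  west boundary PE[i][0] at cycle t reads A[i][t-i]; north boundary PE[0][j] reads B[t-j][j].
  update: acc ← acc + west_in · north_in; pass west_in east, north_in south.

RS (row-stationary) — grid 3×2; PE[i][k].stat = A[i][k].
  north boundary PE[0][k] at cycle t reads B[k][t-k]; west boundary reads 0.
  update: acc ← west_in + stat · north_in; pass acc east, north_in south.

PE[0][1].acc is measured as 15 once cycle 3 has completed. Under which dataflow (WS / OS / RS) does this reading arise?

dataflow = WS

Under WS (2×2), PE[0][1]:
  cycle 0: PE[0][1] → acc 0, east 0, south 0
  cycle 1: PE[0][1] → acc 25, east 5, south 25
  cycle 2: PE[0][1] → acc 30, east 6, south 30
  cycle 3: PE[0][1] → acc 15, east 3, south 15
Under OS (3×2), PE[0][1]:
  cycle 0: PE[0][1] → acc 0, east 0, south 0
  cycle 1: PE[0][1] → acc 25, east 5, south 5
  cycle 2: PE[0][1] → acc 29, east 1, south 4
  cycle 3: PE[0][1] → acc 29, east 0, south 0
Under RS (3×2), PE[0][1]:
  cycle 0: PE[0][1] → acc 0, east 0, south 0
  cycle 1: PE[0][1] → acc 44, east 44, south 9
  cycle 2: PE[0][1] → acc 29, east 29, south 4
  cycle 3: PE[0][1] → acc 0, east 0, south 0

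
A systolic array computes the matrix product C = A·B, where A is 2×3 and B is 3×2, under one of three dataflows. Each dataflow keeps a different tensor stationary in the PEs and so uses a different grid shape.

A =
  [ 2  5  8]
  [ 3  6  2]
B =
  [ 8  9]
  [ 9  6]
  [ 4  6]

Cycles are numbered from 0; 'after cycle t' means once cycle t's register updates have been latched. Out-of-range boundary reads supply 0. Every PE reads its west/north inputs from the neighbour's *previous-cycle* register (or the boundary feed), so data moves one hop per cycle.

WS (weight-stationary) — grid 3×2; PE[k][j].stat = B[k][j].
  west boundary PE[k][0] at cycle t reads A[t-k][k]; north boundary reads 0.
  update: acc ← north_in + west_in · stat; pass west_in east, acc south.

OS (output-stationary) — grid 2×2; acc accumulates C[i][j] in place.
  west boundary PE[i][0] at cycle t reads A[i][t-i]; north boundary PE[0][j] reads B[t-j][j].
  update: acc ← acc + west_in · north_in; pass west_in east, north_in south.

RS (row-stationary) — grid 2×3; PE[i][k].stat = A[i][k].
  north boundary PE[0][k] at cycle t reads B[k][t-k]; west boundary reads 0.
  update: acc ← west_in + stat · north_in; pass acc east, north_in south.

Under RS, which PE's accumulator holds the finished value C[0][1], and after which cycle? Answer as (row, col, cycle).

RS — PE[0][2] is where C[0][1] collects:
  after 0 — PE[0][2] acc=0, pass-E 0, pass-S 0
  after 1 — PE[0][2] acc=0, pass-E 0, pass-S 0
  after 2 — PE[0][2] acc=93, pass-E 93, pass-S 4
  after 3 — PE[0][2] acc=96, pass-E 96, pass-S 6

(row, col, cycle) = (0, 2, 3)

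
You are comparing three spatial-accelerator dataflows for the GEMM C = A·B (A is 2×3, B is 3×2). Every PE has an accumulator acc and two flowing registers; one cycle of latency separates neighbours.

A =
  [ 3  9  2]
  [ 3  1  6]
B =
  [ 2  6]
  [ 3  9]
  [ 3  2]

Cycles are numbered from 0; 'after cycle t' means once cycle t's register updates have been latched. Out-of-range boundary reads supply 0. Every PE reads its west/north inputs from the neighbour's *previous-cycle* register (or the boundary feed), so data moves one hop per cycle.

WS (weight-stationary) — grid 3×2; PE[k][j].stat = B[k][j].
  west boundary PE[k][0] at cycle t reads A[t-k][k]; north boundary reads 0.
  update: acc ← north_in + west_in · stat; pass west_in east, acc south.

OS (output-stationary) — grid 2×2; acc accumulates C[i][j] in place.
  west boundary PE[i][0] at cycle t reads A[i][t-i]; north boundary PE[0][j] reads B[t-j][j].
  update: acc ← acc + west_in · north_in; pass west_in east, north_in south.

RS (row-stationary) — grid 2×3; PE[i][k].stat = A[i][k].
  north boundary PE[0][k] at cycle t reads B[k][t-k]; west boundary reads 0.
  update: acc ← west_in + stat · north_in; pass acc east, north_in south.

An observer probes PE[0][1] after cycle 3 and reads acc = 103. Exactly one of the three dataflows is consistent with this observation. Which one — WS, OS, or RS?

Under WS (3×2), PE[0][1]:
  t=0 PE[0][1]: acc=0 h=0 v=0
  t=1 PE[0][1]: acc=18 h=3 v=18
  t=2 PE[0][1]: acc=18 h=3 v=18
  t=3 PE[0][1]: acc=0 h=0 v=0
Under OS (2×2), PE[0][1]:
  t=0 PE[0][1]: acc=0 h=0 v=0
  t=1 PE[0][1]: acc=18 h=3 v=6
  t=2 PE[0][1]: acc=99 h=9 v=9
  t=3 PE[0][1]: acc=103 h=2 v=2
Under RS (2×3), PE[0][1]:
  t=0 PE[0][1]: acc=0 h=0 v=0
  t=1 PE[0][1]: acc=33 h=33 v=3
  t=2 PE[0][1]: acc=99 h=99 v=9
  t=3 PE[0][1]: acc=0 h=0 v=0

dataflow = OS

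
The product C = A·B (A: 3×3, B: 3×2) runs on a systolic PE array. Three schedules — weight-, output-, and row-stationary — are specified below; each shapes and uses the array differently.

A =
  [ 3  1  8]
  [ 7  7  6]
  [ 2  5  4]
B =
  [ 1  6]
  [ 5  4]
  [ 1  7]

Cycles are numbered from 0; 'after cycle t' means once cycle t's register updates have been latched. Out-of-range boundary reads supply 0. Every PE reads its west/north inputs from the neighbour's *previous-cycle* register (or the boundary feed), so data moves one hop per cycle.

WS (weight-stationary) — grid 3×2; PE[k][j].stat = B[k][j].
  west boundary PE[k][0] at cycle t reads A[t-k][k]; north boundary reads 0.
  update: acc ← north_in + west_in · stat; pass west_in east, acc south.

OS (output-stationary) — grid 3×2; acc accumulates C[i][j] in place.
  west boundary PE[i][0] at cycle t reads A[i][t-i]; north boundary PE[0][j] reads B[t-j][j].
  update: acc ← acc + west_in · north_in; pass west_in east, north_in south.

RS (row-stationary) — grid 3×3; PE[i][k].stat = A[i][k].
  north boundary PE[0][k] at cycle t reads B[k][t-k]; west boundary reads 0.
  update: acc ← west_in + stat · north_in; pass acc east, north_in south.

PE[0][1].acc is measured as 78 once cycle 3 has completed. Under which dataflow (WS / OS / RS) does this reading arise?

Under WS (3×2), PE[0][1]:
  c0 r0c1: 0 / 0 / 0
  c1 r0c1: 18 / 3 / 18
  c2 r0c1: 42 / 7 / 42
  c3 r0c1: 12 / 2 / 12
Under OS (3×2), PE[0][1]:
  c0 r0c1: 0 / 0 / 0
  c1 r0c1: 18 / 3 / 6
  c2 r0c1: 22 / 1 / 4
  c3 r0c1: 78 / 8 / 7
Under RS (3×3), PE[0][1]:
  c0 r0c1: 0 / 0 / 0
  c1 r0c1: 8 / 8 / 5
  c2 r0c1: 22 / 22 / 4
  c3 r0c1: 0 / 0 / 0

dataflow = OS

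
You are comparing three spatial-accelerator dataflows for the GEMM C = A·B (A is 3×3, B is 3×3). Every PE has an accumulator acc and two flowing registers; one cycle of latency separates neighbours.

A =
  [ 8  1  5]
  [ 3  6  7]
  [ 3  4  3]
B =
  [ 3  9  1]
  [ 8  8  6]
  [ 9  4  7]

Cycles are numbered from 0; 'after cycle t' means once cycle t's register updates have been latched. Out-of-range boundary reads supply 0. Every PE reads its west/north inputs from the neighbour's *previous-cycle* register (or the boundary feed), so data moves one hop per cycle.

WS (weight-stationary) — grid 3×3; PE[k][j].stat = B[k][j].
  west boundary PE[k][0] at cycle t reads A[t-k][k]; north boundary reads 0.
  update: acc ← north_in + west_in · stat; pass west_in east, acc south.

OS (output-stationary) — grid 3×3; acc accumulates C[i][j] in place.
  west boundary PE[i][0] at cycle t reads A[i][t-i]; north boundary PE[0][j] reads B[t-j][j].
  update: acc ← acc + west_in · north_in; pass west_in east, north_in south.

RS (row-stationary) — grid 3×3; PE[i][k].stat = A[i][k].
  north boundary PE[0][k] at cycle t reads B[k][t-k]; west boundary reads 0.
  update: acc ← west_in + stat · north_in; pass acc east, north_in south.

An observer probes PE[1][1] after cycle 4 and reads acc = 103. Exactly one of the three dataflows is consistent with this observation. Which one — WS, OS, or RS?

dataflow = OS

WS (3×3 grid), PE[1][1]:
  t=0 PE[1][1]: acc=0 h=0 v=0
  t=1 PE[1][1]: acc=0 h=0 v=0
  t=2 PE[1][1]: acc=80 h=1 v=80
  t=3 PE[1][1]: acc=75 h=6 v=75
  t=4 PE[1][1]: acc=59 h=4 v=59
OS (3×3 grid), PE[1][1]:
  t=0 PE[1][1]: acc=0 h=0 v=0
  t=1 PE[1][1]: acc=0 h=0 v=0
  t=2 PE[1][1]: acc=27 h=3 v=9
  t=3 PE[1][1]: acc=75 h=6 v=8
  t=4 PE[1][1]: acc=103 h=7 v=4
RS (3×3 grid), PE[1][1]:
  t=0 PE[1][1]: acc=0 h=0 v=0
  t=1 PE[1][1]: acc=0 h=0 v=0
  t=2 PE[1][1]: acc=57 h=57 v=8
  t=3 PE[1][1]: acc=75 h=75 v=8
  t=4 PE[1][1]: acc=39 h=39 v=6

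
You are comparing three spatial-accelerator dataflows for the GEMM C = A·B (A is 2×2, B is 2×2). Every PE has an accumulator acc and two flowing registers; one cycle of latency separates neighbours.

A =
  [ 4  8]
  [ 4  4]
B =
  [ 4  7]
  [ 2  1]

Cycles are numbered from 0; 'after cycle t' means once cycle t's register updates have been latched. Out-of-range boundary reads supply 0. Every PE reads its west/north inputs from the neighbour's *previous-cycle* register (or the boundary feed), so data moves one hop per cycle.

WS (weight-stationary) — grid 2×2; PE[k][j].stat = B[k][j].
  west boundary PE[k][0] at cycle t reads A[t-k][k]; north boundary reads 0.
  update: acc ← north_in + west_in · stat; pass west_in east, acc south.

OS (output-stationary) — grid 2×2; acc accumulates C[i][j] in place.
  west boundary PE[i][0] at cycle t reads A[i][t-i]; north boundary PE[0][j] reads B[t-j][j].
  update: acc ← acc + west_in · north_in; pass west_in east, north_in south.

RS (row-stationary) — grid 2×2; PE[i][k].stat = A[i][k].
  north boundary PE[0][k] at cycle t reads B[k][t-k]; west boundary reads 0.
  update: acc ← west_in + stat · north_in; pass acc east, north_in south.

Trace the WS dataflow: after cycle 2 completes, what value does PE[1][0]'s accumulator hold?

Tracing WS — 2×2 array, target PE[1][0]:
  after 0 — PE[0][0] acc=16, pass-E 4, pass-S 16
  after 0 — PE[1][0] acc=0, pass-E 0, pass-S 0
  after 1 — PE[0][0] acc=16, pass-E 4, pass-S 16
  after 1 — PE[1][0] acc=32, pass-E 8, pass-S 32
  after 2 — PE[0][0] acc=0, pass-E 0, pass-S 0
  after 2 — PE[1][0] acc=24, pass-E 4, pass-S 24

PE[1][0].acc = 24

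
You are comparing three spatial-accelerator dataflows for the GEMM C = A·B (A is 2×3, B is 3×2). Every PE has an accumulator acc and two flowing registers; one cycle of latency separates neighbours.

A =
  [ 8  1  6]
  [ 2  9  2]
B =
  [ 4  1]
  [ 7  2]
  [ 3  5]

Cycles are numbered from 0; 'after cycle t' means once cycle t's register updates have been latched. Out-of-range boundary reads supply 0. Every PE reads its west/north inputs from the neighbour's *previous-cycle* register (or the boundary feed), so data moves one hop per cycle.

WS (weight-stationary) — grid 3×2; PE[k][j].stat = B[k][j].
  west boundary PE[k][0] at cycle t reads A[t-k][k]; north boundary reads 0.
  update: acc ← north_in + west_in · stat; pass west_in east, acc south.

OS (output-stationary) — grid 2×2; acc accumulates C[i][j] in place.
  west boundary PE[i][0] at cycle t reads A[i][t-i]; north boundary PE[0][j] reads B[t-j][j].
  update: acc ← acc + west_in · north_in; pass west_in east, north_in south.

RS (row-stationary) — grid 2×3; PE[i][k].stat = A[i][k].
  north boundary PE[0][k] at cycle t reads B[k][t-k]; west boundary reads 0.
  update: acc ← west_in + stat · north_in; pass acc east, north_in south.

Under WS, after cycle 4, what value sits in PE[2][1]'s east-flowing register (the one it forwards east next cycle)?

register = 2

WS on a 3×2 grid — tracing PE[2][1] and its feeders:
  t=0 PE[1][1]: acc=0 h=0 v=0
  t=0 PE[2][0]: acc=0 h=0 v=0
  t=0 PE[2][1]: acc=0 h=0 v=0
  t=1 PE[1][1]: acc=0 h=0 v=0
  t=1 PE[2][0]: acc=0 h=0 v=0
  t=1 PE[2][1]: acc=0 h=0 v=0
  t=2 PE[1][1]: acc=10 h=1 v=10
  t=2 PE[2][0]: acc=57 h=6 v=57
  t=2 PE[2][1]: acc=0 h=0 v=0
  t=3 PE[1][1]: acc=20 h=9 v=20
  t=3 PE[2][0]: acc=77 h=2 v=77
  t=3 PE[2][1]: acc=40 h=6 v=40
  t=4 PE[1][1]: acc=0 h=0 v=0
  t=4 PE[2][0]: acc=0 h=0 v=0
  t=4 PE[2][1]: acc=30 h=2 v=30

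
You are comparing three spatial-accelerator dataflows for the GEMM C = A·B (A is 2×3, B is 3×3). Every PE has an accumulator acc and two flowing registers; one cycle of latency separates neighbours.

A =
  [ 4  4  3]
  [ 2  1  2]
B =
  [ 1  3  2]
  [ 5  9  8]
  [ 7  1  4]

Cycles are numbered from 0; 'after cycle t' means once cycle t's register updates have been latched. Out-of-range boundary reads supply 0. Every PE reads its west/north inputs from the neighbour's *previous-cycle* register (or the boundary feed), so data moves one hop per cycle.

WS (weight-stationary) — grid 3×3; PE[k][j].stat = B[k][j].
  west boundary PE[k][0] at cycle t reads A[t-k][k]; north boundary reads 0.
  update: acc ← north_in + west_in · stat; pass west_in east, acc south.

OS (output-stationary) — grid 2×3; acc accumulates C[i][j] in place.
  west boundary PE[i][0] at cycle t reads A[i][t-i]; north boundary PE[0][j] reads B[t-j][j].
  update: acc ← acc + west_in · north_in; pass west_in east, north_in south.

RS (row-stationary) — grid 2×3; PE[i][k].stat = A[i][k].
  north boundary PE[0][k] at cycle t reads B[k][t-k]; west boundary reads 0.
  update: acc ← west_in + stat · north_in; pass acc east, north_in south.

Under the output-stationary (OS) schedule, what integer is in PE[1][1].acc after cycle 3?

PE[1][1].acc = 15

OS (2×3). Following PE[1][1] plus its west/north inputs:
  cycle 0: PE[0][1] → acc 0, east 0, south 0
  cycle 0: PE[1][0] → acc 0, east 0, south 0
  cycle 0: PE[1][1] → acc 0, east 0, south 0
  cycle 1: PE[0][1] → acc 12, east 4, south 3
  cycle 1: PE[1][0] → acc 2, east 2, south 1
  cycle 1: PE[1][1] → acc 0, east 0, south 0
  cycle 2: PE[0][1] → acc 48, east 4, south 9
  cycle 2: PE[1][0] → acc 7, east 1, south 5
  cycle 2: PE[1][1] → acc 6, east 2, south 3
  cycle 3: PE[0][1] → acc 51, east 3, south 1
  cycle 3: PE[1][0] → acc 21, east 2, south 7
  cycle 3: PE[1][1] → acc 15, east 1, south 9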